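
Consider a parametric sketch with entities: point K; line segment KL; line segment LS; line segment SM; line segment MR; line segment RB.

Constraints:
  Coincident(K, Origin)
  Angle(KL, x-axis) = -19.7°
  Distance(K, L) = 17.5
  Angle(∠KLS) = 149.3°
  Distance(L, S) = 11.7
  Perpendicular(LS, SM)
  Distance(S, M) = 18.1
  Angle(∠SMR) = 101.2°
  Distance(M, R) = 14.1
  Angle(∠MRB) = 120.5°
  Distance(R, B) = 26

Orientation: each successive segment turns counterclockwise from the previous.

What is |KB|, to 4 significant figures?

8.693

K is at the origin; KL runs at -19.7° with length 17.5, so L = (16.48, -5.899). ∠KLS = 149.3° gives LS at 11.00° from the x-axis; with |LS| = 11.7, S = (27.96, -3.667). LS is perpendicular to SM, so SM runs at 101.0°; with |SM| = 18.1, M = (24.51, 14.10). ∠SMR = 101.2° gives MR at 179.8° from the x-axis; with |MR| = 14.1, R = (10.41, 14.15). ∠MRB = 120.5° gives RB at -120.7° from the x-axis; with |RB| = 26.0, B = (-2.867, -8.206). Then |KB| = |B − K| = 8.693.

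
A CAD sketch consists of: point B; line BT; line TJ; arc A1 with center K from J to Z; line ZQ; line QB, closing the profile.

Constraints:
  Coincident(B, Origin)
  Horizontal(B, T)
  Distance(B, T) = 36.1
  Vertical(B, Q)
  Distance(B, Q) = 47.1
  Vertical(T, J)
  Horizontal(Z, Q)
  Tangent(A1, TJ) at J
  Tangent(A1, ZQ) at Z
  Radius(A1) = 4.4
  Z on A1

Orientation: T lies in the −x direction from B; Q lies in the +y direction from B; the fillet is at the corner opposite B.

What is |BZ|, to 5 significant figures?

56.774

B is at the origin; BT is horizontal with |BT| = 36.1 and T on the −x side, so T = (-36.100, 0.0000). BQ is vertical with |BQ| = 47.1 and Q on the +y side, so Q = (0.0000, 47.100). The virtual corner opposite B is at (-36.100, 47.100). Tangency of A1 to TJ means the radius KJ is perpendicular to TJ and tangency of A1 to ZQ means the radius KZ is perpendicular to ZQ, with radius 4.4, so the center K sits 4.4 in from both sides at K = (-31.700, 42.700). That places the tangent points at J = (-36.100, 42.700) on TJ and Z = (-31.700, 47.100) on ZQ. Then |BZ| = |Z − B| = 56.774.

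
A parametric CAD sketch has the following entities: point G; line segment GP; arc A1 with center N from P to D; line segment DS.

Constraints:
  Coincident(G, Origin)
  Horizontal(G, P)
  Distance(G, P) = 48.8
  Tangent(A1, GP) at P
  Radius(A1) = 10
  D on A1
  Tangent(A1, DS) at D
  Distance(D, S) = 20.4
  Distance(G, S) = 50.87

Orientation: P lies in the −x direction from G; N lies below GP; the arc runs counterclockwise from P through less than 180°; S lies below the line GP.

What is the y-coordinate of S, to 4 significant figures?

-31.06

Checks: |GP| = 48.80 ✓; |ND| = 10.00 ✓; ∠(ND, DS) = 90.00° ✓; |DS| = 20.40 ✓; |GS| = 50.87 ✓.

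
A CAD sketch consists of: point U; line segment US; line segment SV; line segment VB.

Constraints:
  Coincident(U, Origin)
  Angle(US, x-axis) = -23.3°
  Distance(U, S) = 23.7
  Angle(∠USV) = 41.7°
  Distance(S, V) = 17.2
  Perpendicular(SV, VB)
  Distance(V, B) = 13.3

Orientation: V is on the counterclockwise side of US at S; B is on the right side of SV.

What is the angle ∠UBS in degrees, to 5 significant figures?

53.263°

U is at the origin; US runs at -23.3° with length 23.7, so S = 23.7·(cos -23.3°, sin -23.3°) = (21.767, -9.3744). ∠USV = 41.7°, so SV runs at -23.3° + (180° − 41.7°) = 115.00° from the x-axis; with |SV| = 17.2, V = S + 17.2·(cos 115.00°, sin 115.00°) = (14.498, 6.2141). SV is perpendicular to VB; with |VB| = 13.3 on the right of SV, B = V + 13.3·(0.90631, 0.42262) = (26.552, 11.835). Then cos ∠UBS = BU·BS / (|BU||BS|), giving 53.263°.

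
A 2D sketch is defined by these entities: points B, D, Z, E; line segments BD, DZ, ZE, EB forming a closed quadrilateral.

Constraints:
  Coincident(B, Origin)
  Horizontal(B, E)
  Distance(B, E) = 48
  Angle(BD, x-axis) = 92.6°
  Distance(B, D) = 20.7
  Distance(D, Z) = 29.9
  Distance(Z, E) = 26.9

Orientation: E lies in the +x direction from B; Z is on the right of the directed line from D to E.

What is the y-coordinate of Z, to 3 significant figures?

0.477

B is at the origin; B and E share the same y with |BE| = 48.0 and E in +x, so E = (48.0, 0). BD runs at 92.6° with |BD| = 20.7, so D = (-0.939, 20.7). Z is determined by |DZ| = 29.9 and |ZE| = 26.9 together: it lies at the intersection of circle(D, 29.9) and circle(E, 26.9). With |DE| = 53.1, the foot of the radical line on DE is 28.2 from D and the perpendicular offset is √(29.9² − 28.2²) = 10.0. Taking the right-of-DE solution: Z = (21.1, 0.477).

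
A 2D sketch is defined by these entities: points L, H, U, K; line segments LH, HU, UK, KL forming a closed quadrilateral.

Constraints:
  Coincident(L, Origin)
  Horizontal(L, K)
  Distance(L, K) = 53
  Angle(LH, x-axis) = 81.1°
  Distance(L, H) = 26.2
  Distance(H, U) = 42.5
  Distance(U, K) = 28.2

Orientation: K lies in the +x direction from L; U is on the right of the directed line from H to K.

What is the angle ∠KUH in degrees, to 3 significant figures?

101°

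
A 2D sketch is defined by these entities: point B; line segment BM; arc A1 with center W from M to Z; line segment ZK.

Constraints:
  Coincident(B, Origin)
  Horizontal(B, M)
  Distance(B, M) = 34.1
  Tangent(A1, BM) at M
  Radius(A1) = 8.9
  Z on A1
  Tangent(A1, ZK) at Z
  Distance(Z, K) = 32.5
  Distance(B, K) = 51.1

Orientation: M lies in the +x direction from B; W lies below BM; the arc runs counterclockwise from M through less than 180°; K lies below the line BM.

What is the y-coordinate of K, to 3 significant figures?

-42.2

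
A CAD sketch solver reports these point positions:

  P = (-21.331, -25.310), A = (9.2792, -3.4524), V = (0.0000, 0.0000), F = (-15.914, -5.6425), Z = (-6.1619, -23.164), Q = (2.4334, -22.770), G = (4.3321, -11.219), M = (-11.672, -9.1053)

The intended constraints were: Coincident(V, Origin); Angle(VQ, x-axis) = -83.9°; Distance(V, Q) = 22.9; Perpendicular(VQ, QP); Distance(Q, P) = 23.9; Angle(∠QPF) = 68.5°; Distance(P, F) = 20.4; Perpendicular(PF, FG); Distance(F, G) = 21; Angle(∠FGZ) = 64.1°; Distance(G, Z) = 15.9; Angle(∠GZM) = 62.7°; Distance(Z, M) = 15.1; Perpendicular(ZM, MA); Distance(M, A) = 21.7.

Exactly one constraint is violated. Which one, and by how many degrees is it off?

Perpendicular(ZM, MA) — off by 6.30°.

V = (0.00, 0.00) ✓; VQ at -83.90° ✓; |VQ| = 22.90 ✓; ∠(VQ, QP) = 90.00° ✓; |QP| = 23.90 ✓; ∠QPF = 68.50° ✓; |PF| = 20.40 ✓; ∠(PF, FG) = 90.00° ✓; |FG| = 21.00 ✓; ∠FGZ = 64.10° ✓; |GZ| = 15.90 ✓; ∠GZM = 62.70° ✓; |ZM| = 15.10 ✓; ∠(ZM, MA) = 96.30° ✗; |MA| = 21.70 ✓.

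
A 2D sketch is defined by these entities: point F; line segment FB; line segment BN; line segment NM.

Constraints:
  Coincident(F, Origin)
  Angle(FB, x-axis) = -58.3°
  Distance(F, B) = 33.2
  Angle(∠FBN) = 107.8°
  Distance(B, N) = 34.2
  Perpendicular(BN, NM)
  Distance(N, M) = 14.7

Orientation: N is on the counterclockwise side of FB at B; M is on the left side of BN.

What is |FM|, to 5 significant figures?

47.464

F is at the origin; FB runs at -58.3° with length 33.2, so B = 33.2·(cos -58.3°, sin -58.3°) = (17.446, -28.247). ∠FBN = 107.8°, so BN runs at -58.3° + (180° − 107.8°) = 13.900° from the x-axis; with |BN| = 34.2, N = B + 34.2·(cos 13.900°, sin 13.900°) = (50.644, -20.031). BN is perpendicular to NM; with |NM| = 14.7 on the left of BN, M = N + 14.7·(-0.24023, 0.97072) = (47.113, -5.7616). Then |FM| = |M − F| = 47.464.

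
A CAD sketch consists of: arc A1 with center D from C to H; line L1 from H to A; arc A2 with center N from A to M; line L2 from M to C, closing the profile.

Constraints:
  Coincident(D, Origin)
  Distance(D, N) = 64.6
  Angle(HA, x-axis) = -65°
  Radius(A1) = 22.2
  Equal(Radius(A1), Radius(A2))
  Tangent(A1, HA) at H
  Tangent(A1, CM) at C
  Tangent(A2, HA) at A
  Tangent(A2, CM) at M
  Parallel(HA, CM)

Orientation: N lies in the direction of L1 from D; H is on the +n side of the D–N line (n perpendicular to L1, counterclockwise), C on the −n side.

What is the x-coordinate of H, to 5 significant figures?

20.120

The slot axis is L1's direction at -65.0°, so u = (cos -65.0°, sin -65.0°) = (0.42262, -0.90631) and n = (−sin -65.0°, cos -65.0°) = (0.90631, 0.42262). D is at the origin and N lies 64.6 along u from D, so N = 64.6·u = (27.301, -58.547). Tangency of A1 to both parallel lines with radius 22.2 puts H and C at D ± 22.2·n: H = (20.120, 9.3821), C = (-20.120, -9.3821). So H.x = 20.120.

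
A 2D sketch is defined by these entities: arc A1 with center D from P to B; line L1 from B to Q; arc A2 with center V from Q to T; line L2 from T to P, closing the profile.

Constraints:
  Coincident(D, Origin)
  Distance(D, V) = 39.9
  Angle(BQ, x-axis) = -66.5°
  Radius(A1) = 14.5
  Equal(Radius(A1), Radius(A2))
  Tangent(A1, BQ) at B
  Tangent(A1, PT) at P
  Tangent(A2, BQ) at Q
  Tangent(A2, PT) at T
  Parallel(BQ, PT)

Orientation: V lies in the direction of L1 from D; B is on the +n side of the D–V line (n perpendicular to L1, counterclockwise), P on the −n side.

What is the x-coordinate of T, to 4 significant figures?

2.613

The slot axis is L1's direction at -66.5°, so u = (cos -66.5°, sin -66.5°) = (0.3987, -0.9171) and n = (−sin -66.5°, cos -66.5°) = (0.9171, 0.3987). D is at the origin and V lies 39.9 along u from D, so V = 39.9·u = (15.91, -36.59). Tangency of A1 to both parallel lines with radius 14.5 puts B and P at D ± 14.5·n: B = (13.30, 5.782), P = (-13.30, -5.782). Equal radii place Q and T the same way about V: Q = V + 14.5·n = (29.21, -30.81), T = V − 14.5·n = (2.613, -42.37). So T.x = 2.613.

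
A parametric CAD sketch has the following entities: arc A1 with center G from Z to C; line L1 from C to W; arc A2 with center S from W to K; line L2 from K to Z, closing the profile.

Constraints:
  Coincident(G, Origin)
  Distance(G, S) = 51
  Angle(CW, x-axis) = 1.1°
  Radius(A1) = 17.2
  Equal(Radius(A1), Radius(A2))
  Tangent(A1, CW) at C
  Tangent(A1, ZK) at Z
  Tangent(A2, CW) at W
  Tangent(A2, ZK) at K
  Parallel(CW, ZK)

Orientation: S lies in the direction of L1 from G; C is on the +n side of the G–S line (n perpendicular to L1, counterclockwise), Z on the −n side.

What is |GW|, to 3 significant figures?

53.8

The slot axis is L1's direction at 1.1°, so u = (cos 1.1°, sin 1.1°) = (1.00, 0.0192) and n = (−sin 1.1°, cos 1.1°) = (-0.0192, 1.00). G is at the origin and S lies 51.0 along u from G, so S = 51.0·u = (51.0, 0.979). Tangency of A1 to both parallel lines with radius 17.2 puts C and Z at G ± 17.2·n: C = (-0.330, 17.2), Z = (0.330, -17.2). Equal radii place W and K the same way about S: W = S + 17.2·n = (50.7, 18.2), K = S − 17.2·n = (51.3, -16.2). Then |GW| = |W − G| = 53.8.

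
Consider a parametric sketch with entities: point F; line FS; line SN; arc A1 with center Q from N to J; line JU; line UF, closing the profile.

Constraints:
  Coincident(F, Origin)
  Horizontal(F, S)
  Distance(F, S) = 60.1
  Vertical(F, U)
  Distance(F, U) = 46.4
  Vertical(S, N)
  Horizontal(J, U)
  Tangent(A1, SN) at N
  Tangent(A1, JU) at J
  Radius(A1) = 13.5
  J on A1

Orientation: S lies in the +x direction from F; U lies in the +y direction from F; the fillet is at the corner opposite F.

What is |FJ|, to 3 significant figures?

65.8

The virtual corner opposite F is at (60.1, 46.4). A1 meets SN tangentially, so QN is at right angles to SN and since A1 is tangent to JU there, QJ ⟂ JU, with radius 13.5, so the center Q sits 13.5 in from both sides at Q = (46.6, 32.9). That places the tangent points at N = (60.1, 32.9) on SN and J = (46.6, 46.4) on JU. Then |FJ| = |J − F| = 65.8.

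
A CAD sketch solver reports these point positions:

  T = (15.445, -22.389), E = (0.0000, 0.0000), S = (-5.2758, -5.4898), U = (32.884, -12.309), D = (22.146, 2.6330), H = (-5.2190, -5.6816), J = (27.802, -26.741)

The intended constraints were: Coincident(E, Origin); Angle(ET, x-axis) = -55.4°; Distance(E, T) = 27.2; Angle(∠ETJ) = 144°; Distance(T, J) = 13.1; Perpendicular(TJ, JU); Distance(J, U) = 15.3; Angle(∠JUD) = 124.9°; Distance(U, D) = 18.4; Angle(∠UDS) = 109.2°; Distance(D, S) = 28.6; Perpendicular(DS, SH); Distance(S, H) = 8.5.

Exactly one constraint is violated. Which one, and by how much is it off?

Distance(S, H) = 8.5 — off by 8.30.

E = (0.00, 0.00) ✓; ET at -55.40° ✓; |ET| = 27.20 ✓; ∠ETJ = 144.0° ✓; |TJ| = 13.10 ✓; ∠(TJ, JU) = 90.00° ✓; |JU| = 15.30 ✓; ∠JUD = 124.9° ✓; |UD| = 18.40 ✓; ∠UDS = 109.2° ✓; |DS| = 28.60 ✓; ∠(DS, SH) = 90.00° ✓; |SH| = 0.2000 ✗.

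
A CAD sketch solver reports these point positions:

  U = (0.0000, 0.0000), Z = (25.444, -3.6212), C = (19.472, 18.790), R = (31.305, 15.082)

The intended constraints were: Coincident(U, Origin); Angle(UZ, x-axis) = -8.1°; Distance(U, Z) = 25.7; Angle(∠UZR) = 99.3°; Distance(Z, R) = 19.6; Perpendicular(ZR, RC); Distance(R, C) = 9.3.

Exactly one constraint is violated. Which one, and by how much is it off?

Distance(R, C) = 9.3 — off by 3.10.

U = (0.00, 0.00) ✓; UZ at -8.100° ✓; |UZ| = 25.70 ✓; ∠UZR = 99.30° ✓; |ZR| = 19.60 ✓; ∠(ZR, RC) = 90.00° ✓; |RC| = 12.40 ✗.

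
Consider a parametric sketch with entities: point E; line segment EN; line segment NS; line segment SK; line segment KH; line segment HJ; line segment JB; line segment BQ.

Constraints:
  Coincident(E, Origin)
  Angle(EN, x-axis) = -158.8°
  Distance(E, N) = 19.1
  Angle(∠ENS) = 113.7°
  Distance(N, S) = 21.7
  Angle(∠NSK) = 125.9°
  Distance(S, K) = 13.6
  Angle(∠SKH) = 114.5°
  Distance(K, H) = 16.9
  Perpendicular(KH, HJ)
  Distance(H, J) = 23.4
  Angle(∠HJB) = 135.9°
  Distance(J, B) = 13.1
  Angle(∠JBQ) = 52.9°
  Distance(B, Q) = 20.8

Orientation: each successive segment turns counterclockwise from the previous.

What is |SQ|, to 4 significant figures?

10.24

∠HJB = 135.9° gives JB at 161.2° from the x-axis; with |JB| = 13.1, B = (-16.11, -4.283). ∠JBQ = 52.9° gives BQ at -71.70° from the x-axis; with |BQ| = 20.8, Q = (-9.581, -24.03). Then |SQ| = |Q − S| = 10.24.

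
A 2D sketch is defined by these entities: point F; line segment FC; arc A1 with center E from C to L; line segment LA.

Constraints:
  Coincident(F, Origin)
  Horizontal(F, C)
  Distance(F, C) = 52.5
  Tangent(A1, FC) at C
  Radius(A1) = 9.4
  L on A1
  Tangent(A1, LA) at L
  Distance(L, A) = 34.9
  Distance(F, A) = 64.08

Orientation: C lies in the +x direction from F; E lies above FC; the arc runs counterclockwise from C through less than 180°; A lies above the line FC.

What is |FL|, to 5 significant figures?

62.435

Checks: ∠(EC, CF) = 90.00° ✓; |EC| = 9.400 ✓; |EL| = 9.400 ✓; ∠(EL, LA) = 90.00° ✓; |LA| = 34.90 ✓; |FA| = 64.08 ✓.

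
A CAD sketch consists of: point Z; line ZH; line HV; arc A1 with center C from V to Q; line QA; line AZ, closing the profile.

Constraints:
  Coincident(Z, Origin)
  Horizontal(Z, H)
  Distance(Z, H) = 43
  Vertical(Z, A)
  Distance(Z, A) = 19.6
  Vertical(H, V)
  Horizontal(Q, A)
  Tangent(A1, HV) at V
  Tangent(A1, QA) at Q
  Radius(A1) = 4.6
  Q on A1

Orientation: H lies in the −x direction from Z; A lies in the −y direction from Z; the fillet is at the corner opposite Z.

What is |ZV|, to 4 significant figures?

45.54

Z is at the origin; ZH is horizontal with |ZH| = 43.0 and H on the −x side, so H = (-43.00, 0.000). Z and A share the same x with |ZA| = 19.6 and A on the −y side, so A = (0.000, -19.60). The virtual corner opposite Z is at (-43.00, -19.60). Since A1 is tangent to HV there, CV ⟂ HV and tangency of A1 to QA means the radius CQ is perpendicular to QA, with radius 4.6, so the center C sits 4.6 in from both sides at C = (-38.40, -15.00). That places the tangent points at V = (-43.00, -15.00) on HV and Q = (-38.40, -19.60) on QA. Then |ZV| = |V − Z| = 45.54.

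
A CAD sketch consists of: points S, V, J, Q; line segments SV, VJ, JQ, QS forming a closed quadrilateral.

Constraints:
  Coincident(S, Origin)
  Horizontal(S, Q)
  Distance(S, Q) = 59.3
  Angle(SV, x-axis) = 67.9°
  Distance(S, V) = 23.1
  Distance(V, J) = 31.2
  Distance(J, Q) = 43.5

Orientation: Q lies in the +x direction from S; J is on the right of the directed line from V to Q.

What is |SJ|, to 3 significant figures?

18.8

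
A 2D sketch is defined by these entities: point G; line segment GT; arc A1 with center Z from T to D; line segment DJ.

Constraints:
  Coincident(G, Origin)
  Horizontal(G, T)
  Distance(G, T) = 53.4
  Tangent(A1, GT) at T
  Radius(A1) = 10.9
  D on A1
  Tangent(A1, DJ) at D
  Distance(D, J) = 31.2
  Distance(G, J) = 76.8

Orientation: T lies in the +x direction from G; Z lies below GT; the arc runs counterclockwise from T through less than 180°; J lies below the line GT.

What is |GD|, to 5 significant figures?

48.205

G is at the origin; G and T share the same y with |GT| = 53.4 and T on the +x side, so T = (53.400, 0.0000). The tangent condition forces ZT to be normal to GT, so Z = T + (0, -10.9) = (53.400, -10.900). Since ZD ⟂ DJ (tangency), |ZJ| = √(10.9² + 31.2²) = 33.049 regardless of where D sits on A1. So J lies on both circle(G, 76.8) and circle(Z, 33.049); the below-GT intersection is J = (64.213, -42.130). D is the foot of the tangent from J: D = (44.852, -17.664).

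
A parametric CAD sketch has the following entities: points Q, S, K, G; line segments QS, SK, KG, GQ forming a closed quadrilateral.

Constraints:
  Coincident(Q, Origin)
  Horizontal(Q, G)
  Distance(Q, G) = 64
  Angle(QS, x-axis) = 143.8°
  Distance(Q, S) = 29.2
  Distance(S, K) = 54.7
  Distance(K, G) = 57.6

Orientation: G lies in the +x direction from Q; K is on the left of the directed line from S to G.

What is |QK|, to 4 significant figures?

49.23

Q is at the origin; Q and G share the same y with |QG| = 64.0 and G in +x, so G = (64.0, 0). QS runs at 143.8° with |QS| = 29.2, so S = (-23.56, 17.25). K is determined by |SK| = 54.7 and |KG| = 57.6 together: it lies at the intersection of circle(S, 54.7) and circle(G, 57.6). With |SG| = 89.25, the foot of the radical line on SG is 42.80 from S and the perpendicular offset is √(54.7² − 42.80²) = 34.06. Taking the left-of-SG solution: K = (25.01, 42.40).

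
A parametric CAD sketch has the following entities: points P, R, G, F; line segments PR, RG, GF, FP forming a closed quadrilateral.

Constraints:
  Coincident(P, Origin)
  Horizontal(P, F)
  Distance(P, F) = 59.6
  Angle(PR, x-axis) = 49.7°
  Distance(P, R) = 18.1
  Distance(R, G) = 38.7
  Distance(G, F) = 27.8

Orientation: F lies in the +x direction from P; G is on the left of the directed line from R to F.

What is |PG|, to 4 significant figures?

54.89

P is at the origin; PF is horizontal with |PF| = 59.6 and F in +x, so F = (59.6, 0). PR runs at 49.7° with |PR| = 18.1, so R = (11.71, 13.80). G is determined by |RG| = 38.7 and |GF| = 27.8 together: it lies at the intersection of circle(R, 38.7) and circle(F, 27.8). With |RF| = 49.84, the foot of the radical line on RF is 32.19 from R and the perpendicular offset is √(38.7² − 32.19²) = 21.48. Taking the left-of-RF solution: G = (48.59, 25.53).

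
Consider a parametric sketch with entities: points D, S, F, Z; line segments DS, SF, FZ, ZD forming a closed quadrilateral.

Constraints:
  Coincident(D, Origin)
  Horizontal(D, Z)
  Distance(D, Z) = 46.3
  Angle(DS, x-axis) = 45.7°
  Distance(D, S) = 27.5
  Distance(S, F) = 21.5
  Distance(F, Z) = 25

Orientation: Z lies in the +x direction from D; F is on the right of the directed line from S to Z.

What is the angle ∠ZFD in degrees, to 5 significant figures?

171.50°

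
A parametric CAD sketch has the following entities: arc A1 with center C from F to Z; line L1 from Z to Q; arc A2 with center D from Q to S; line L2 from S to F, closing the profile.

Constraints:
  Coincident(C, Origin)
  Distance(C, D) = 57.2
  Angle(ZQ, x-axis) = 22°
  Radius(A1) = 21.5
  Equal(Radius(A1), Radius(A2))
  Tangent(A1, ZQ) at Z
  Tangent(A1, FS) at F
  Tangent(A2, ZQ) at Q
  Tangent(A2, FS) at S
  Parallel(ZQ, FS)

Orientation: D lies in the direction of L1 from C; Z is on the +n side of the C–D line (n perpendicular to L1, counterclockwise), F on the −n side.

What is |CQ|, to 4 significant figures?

61.11

The slot axis is L1's direction at 22.0°, so u = (cos 22.0°, sin 22.0°) = (0.9272, 0.3746) and n = (−sin 22.0°, cos 22.0°) = (-0.3746, 0.9272). C is at the origin and D lies 57.2 along u from C, so D = 57.2·u = (53.03, 21.43). Tangency of A1 to both parallel lines with radius 21.5 puts Z and F at C ± 21.5·n: Z = (-8.054, 19.93), F = (8.054, -19.93). Equal radii place Q and S the same way about D: Q = D + 21.5·n = (44.98, 41.36), S = D − 21.5·n = (61.09, 1.493). Then |CQ| = |Q − C| = 61.11.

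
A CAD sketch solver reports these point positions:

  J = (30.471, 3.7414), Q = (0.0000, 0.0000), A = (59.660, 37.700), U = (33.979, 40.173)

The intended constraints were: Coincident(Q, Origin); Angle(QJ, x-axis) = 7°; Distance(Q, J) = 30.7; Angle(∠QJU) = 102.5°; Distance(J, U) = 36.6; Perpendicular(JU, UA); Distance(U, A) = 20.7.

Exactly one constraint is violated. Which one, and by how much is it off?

Distance(U, A) = 20.7 — off by 5.10.

Q = (0.00, 0.00) ✓; QJ at 7.000° ✓; |QJ| = 30.70 ✓; ∠QJU = 102.5° ✓; |JU| = 36.60 ✓; ∠(JU, UA) = 90.00° ✓; |UA| = 25.80 ✗.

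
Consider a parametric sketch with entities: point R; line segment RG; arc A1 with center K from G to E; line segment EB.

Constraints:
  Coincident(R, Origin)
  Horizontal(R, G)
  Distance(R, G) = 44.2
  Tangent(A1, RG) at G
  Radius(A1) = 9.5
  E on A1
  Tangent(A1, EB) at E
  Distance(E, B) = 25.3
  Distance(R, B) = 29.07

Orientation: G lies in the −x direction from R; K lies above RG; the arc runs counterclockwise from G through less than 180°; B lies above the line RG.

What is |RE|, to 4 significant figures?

37.45

Checks: |KE| = 9.500 ✓; ∠(KE, EB) = 90.00° ✓; |EB| = 25.30 ✓; |RB| = 29.07 ✓.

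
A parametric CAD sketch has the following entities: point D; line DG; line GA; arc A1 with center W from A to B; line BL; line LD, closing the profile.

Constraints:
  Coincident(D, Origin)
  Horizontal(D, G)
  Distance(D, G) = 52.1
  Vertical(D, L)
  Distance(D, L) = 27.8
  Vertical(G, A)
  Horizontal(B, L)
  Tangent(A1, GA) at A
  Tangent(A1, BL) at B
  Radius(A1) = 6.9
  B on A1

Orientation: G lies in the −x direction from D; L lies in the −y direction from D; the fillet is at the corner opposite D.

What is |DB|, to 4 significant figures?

53.06

The virtual corner opposite D is at (-52.10, -27.80). Tangency of A1 to GA means the radius WA is perpendicular to GA and A1 meets BL tangentially, so WB is at right angles to BL, with radius 6.9, so the center W sits 6.9 in from both sides at W = (-45.20, -20.90). That places the tangent points at A = (-52.10, -20.90) on GA and B = (-45.20, -27.80) on BL. Then |DB| = |B − D| = 53.06.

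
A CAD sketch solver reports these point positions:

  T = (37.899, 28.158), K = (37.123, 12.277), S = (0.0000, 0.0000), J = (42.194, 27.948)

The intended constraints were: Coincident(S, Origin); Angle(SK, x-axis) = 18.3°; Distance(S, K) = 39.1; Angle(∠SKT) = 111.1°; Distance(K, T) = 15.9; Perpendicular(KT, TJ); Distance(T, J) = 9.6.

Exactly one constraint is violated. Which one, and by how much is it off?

Distance(T, J) = 9.6 — off by 5.30.

S = (0.00, 0.00) ✓; SK at 18.30° ✓; |SK| = 39.10 ✓; ∠SKT = 111.1° ✓; |KT| = 15.90 ✓; ∠(KT, TJ) = 90.00° ✓; |TJ| = 4.300 ✗.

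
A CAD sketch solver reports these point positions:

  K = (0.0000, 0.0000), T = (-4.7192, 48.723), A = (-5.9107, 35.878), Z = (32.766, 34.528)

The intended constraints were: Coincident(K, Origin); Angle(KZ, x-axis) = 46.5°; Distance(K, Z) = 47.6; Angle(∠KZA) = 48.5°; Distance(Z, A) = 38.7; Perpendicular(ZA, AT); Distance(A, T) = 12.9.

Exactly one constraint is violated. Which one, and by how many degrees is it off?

Perpendicular(ZA, AT) — off by 3.30°.

K = (0.00, 0.00) ✓; KZ at 46.50° ✓; |KZ| = 47.60 ✓; ∠KZA = 48.50° ✓; |ZA| = 38.70 ✓; ∠(ZA, AT) = 93.30° ✗; |AT| = 12.90 ✓.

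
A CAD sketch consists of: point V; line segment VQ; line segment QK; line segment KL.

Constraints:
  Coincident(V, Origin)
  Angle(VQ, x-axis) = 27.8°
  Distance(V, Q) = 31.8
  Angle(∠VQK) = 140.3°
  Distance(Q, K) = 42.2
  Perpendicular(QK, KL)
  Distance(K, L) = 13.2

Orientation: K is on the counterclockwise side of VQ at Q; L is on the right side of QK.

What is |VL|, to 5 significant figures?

74.616

V is at the origin; VQ runs at 27.8° with length 31.8, so Q = 31.8·(cos 27.8°, sin 27.8°) = (28.130, 14.831). ∠VQK = 140.3°, so QK runs at 27.8° + (180° − 140.3°) = 67.500° from the x-axis; with |QK| = 42.2, K = Q + 42.2·(cos 67.500°, sin 67.500°) = (44.279, 53.819). The perpendicularity gives KL at right angles to QK; with |KL| = 13.2 on the right of QK, L = K + 13.2·(0.92388, -0.38268) = (56.474, 48.767). Then |VL| = |L − V| = 74.616.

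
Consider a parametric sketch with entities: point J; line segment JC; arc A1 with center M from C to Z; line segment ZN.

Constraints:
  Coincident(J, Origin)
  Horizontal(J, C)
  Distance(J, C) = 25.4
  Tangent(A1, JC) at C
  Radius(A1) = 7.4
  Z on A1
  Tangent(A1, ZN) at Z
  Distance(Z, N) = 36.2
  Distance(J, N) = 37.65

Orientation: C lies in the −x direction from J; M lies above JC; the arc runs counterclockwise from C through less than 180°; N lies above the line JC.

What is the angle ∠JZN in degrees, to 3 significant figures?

79.2°

J is at the origin; J and C share the same y with |JC| = 25.4 and C on the −x side, so C = (-25.4, 0.00). The tangent condition forces MC to be normal to JC, so M = C + (0, 7.4) = (-25.4, 7.40). Since MZ ⟂ ZN (tangency), |MN| = √(7.4² + 36.2²) = 36.9 regardless of where Z sits on A1. So N lies on both circle(J, 37.65) and circle(M, 36.9); the above-JC intersection is N = (-3.90, 37.4). Z is the foot of the tangent from N: Z = (-18.6, 4.39).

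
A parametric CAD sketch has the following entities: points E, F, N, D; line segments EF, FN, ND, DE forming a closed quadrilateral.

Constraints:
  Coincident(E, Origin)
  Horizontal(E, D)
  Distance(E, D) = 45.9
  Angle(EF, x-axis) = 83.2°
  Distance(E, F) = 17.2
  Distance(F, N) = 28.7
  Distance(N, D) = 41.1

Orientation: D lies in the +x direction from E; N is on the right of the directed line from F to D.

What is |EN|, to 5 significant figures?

12.969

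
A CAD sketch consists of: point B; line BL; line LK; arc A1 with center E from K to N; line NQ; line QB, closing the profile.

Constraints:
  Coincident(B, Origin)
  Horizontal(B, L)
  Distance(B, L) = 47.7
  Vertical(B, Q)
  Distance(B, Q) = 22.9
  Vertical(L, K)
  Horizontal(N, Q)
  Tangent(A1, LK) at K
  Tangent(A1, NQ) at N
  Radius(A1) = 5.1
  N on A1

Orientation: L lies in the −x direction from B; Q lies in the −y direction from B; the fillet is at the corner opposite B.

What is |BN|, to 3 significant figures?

48.4

The virtual corner opposite B is at (-47.7, -22.9). Tangency of A1 to LK means the radius EK is perpendicular to LK and A1 meets NQ tangentially, so EN is at right angles to NQ, with radius 5.1, so the center E sits 5.1 in from both sides at E = (-42.6, -17.8). That places the tangent points at K = (-47.7, -17.8) on LK and N = (-42.6, -22.9) on NQ. Then |BN| = |N − B| = 48.4.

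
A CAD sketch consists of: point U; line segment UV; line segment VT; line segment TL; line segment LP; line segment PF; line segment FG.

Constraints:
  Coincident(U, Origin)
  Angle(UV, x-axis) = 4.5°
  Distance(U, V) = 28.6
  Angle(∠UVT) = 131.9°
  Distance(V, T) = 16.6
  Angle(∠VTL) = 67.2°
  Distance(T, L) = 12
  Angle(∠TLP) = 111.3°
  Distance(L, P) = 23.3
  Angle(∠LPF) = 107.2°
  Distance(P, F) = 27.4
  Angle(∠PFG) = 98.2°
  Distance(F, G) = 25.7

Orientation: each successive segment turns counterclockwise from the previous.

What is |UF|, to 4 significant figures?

37.21

U is at the origin; UV runs at 4.5° with length 28.6, so V = (28.51, 2.244). ∠UVT = 131.9° gives VT at 52.60° from the x-axis; with |VT| = 16.6, T = (38.59, 15.43). ∠VTL = 67.2° gives TL at 165.4° from the x-axis; with |TL| = 12.0, L = (26.98, 18.46). ∠TLP = 111.3° gives LP at -125.9° from the x-axis; with |LP| = 23.3, P = (13.32, -0.4179). ∠LPF = 107.2° gives PF at -53.10° from the x-axis; with |PF| = 27.4, F = (29.77, -22.33). Then |UF| = |F − U| = 37.21.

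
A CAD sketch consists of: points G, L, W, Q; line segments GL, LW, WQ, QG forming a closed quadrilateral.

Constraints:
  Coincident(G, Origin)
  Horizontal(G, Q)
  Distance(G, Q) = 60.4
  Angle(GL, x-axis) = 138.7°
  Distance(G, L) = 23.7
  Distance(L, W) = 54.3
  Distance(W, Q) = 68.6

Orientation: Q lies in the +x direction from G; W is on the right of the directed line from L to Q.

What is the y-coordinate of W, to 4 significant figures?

-35.12

G is at the origin; GQ is horizontal with |GQ| = 60.4 and Q in +x, so Q = (60.4, 0). GL runs at 138.7° with |GL| = 23.7, so L = (-17.80, 15.64). W is determined by |LW| = 54.3 and |WQ| = 68.6 together: it lies at the intersection of circle(L, 54.3) and circle(Q, 68.6). With |LQ| = 79.75, the foot of the radical line on LQ is 28.86 from L and the perpendicular offset is √(54.3² − 28.86²) = 46.00. Taking the right-of-LQ solution: W = (1.472, -35.12).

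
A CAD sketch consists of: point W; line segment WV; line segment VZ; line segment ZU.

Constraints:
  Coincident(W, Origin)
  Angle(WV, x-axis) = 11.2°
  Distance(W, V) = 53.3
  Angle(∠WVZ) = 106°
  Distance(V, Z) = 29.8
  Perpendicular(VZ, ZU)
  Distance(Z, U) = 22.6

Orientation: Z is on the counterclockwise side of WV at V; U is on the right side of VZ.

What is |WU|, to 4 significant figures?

86.20

W is at the origin; WV runs at 11.2° with length 53.3, so V = 53.3·(cos 11.2°, sin 11.2°) = (52.28, 10.35). ∠WVZ = 106.0°, so VZ runs at 11.2° + (180° − 106.0°) = 85.20° from the x-axis; with |VZ| = 29.8, Z = V + 29.8·(cos 85.20°, sin 85.20°) = (54.78, 40.05). The perpendicularity gives ZU at right angles to VZ; with |ZU| = 22.6 on the right of VZ, U = Z + 22.6·(0.9965, -0.08368) = (77.30, 38.16). Then |WU| = |U − W| = 86.20.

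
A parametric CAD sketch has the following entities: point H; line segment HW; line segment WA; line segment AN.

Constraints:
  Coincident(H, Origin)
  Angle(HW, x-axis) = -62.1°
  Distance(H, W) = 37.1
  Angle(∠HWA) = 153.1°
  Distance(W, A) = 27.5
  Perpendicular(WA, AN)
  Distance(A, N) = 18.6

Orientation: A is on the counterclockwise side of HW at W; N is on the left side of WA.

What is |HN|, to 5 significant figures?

60.613

∠HWA = 153.1°, so WA runs at -62.1° + (180° − 153.1°) = -35.200° from the x-axis; with |WA| = 27.5, A = W + 27.5·(cos -35.200°, sin -35.200°) = (39.832, -48.640). WA ⟂ AN; with |AN| = 18.6 on the left of WA, N = A + 18.6·(0.57643, 0.81714) = (50.553, -33.441). Then |HN| = |N − H| = 60.613.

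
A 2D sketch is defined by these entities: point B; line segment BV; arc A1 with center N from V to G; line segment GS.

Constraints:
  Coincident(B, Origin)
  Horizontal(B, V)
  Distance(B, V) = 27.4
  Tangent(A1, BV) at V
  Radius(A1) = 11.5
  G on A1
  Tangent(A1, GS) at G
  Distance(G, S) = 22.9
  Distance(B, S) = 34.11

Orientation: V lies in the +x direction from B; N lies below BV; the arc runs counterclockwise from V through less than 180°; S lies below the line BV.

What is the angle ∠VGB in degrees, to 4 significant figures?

109.8°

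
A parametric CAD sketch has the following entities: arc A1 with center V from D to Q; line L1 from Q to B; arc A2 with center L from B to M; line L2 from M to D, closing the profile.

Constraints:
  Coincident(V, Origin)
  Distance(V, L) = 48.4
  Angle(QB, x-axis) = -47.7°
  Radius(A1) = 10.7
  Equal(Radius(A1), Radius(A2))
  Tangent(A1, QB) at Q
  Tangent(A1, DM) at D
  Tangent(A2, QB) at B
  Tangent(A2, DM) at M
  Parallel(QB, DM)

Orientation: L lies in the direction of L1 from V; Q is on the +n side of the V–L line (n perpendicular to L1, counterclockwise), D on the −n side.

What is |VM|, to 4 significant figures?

49.57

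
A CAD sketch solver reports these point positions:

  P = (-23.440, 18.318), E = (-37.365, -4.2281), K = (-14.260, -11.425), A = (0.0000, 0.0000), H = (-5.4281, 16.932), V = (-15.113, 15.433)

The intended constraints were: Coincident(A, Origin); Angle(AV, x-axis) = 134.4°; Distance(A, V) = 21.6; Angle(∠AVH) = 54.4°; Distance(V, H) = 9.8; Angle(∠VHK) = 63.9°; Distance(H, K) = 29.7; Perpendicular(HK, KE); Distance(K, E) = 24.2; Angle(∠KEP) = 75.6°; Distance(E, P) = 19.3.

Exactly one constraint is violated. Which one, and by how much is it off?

Distance(E, P) = 19.3 — off by 7.20.

A = (0.00, 0.00) ✓; AV at 134.4° ✓; |AV| = 21.60 ✓; ∠AVH = 54.40° ✓; |VH| = 9.800 ✓; ∠VHK = 63.90° ✓; |HK| = 29.70 ✓; ∠(HK, KE) = 90.00° ✓; |KE| = 24.20 ✓; ∠KEP = 75.60° ✓; |EP| = 26.50 ✗.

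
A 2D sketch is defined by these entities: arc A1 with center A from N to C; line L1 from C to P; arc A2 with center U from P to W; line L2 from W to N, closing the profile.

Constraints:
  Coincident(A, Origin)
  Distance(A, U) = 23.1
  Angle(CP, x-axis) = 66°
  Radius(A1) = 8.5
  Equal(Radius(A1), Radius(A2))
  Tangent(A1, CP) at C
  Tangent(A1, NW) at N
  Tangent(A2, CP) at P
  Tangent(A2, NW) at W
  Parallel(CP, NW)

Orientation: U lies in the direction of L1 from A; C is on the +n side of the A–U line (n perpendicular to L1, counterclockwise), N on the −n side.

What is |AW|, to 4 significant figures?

24.61

The slot axis is L1's direction at 66.0°, so u = (cos 66.0°, sin 66.0°) = (0.4067, 0.9135) and n = (−sin 66.0°, cos 66.0°) = (-0.9135, 0.4067). A is at the origin and U lies 23.1 along u from A, so U = 23.1·u = (9.396, 21.10). Tangency of A1 to both parallel lines with radius 8.5 puts C and N at A ± 8.5·n: C = (-7.765, 3.457), N = (7.765, -3.457). Equal radii place P and W the same way about U: P = U + 8.5·n = (1.630, 24.56), W = U − 8.5·n = (17.16, 17.65). Then |AW| = |W − A| = 24.61.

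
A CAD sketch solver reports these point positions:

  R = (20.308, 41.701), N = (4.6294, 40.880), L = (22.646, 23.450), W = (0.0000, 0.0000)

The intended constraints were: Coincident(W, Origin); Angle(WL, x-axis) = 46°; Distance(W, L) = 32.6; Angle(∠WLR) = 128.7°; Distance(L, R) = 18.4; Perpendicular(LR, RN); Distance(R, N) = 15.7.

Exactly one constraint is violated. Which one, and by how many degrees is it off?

Perpendicular(LR, RN) — off by 4.30°.

W = (0.00, 0.00) ✓; WL at 46.00° ✓; |WL| = 32.60 ✓; ∠WLR = 128.7° ✓; |LR| = 18.40 ✓; ∠(LR, RN) = 85.70° ✗; |RN| = 15.70 ✓.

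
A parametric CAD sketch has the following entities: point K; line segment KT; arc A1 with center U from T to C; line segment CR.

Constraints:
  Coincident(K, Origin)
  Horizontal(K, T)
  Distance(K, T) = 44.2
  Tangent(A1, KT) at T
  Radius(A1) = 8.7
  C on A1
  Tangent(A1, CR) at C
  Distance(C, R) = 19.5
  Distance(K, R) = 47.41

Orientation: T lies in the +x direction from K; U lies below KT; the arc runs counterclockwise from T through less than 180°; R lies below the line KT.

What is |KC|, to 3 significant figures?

36.8

Checks: K = (0.00, 0.00) ✓; |UT| = 8.700 ✓; |UC| = 8.700 ✓; ∠(UC, CR) = 90.00° ✓; |CR| = 19.50 ✓; |KR| = 47.41 ✓.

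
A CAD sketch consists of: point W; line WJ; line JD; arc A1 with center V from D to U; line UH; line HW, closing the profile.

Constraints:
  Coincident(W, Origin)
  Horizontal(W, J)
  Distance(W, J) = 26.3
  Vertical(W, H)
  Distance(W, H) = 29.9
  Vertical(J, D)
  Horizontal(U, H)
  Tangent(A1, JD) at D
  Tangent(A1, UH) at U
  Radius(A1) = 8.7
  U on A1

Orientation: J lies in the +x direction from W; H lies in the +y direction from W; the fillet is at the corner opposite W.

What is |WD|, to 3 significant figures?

33.8

W is at the origin; W and J share the same y with |WJ| = 26.3 and J on the +x side, so J = (26.3, 0.00). WH is vertical with |WH| = 29.9 and H on the +y side, so H = (0.00, 29.9). The virtual corner opposite W is at (26.3, 29.9). Since A1 is tangent to JD there, VD ⟂ JD and since A1 is tangent to UH there, VU ⟂ UH, with radius 8.7, so the center V sits 8.7 in from both sides at V = (17.6, 21.2). That places the tangent points at D = (26.3, 21.2) on JD and U = (17.6, 29.9) on UH. Then |WD| = |D − W| = 33.8.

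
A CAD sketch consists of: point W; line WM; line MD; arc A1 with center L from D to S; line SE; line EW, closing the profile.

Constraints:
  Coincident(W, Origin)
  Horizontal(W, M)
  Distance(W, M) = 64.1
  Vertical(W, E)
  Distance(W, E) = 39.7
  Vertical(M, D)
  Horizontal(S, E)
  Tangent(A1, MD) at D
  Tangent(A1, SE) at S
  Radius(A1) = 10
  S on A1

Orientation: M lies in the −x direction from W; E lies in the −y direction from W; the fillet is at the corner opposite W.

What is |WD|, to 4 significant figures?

70.65

W is at the origin; WM is horizontal with |WM| = 64.1 and M on the −x side, so M = (-64.10, 0.000). WE is vertical with |WE| = 39.7 and E on the −y side, so E = (0.000, -39.70). The virtual corner opposite W is at (-64.10, -39.70). The tangent condition forces LD to be normal to MD and tangency of A1 to SE means the radius LS is perpendicular to SE, with radius 10.0, so the center L sits 10.0 in from both sides at L = (-54.10, -29.70). That places the tangent points at D = (-64.10, -29.70) on MD and S = (-54.10, -39.70) on SE. Then |WD| = |D − W| = 70.65.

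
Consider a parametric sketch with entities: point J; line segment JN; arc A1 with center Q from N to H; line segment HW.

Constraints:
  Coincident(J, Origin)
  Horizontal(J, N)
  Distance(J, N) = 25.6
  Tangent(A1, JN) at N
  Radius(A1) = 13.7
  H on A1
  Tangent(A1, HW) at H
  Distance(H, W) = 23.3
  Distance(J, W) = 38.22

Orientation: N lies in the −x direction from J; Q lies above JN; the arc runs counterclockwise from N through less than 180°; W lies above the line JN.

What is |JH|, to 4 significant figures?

17.82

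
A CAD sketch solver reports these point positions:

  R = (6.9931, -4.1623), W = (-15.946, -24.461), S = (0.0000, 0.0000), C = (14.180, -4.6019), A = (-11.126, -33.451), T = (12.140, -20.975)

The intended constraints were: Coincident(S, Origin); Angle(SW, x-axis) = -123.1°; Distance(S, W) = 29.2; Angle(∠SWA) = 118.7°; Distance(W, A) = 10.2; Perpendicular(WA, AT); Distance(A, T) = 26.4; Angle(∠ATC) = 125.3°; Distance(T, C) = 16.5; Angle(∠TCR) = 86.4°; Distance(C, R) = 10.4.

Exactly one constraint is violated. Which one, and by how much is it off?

Distance(C, R) = 10.4 — off by 3.20.

S = (0.00, 0.00) ✓; SW at -123.1° ✓; |SW| = 29.20 ✓; ∠SWA = 118.7° ✓; |WA| = 10.20 ✓; ∠(WA, AT) = 90.00° ✓; |AT| = 26.40 ✓; ∠ATC = 125.3° ✓; |TC| = 16.50 ✓; ∠TCR = 86.40° ✓; |CR| = 7.200 ✗.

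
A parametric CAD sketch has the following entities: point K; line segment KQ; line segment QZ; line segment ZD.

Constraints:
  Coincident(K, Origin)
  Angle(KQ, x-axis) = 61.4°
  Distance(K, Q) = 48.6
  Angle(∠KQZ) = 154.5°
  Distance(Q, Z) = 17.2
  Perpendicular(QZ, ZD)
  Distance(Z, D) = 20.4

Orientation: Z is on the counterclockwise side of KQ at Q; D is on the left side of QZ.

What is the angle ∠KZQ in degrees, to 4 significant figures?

18.91°

K is at the origin; KQ runs at 61.4° with length 48.6, so Q = 48.6·(cos 61.4°, sin 61.4°) = (23.26, 42.67). ∠KQZ = 154.5°, so QZ runs at 61.4° + (180° − 154.5°) = 86.90° from the x-axis; with |QZ| = 17.2, Z = Q + 17.2·(cos 86.90°, sin 86.90°) = (24.19, 59.84). Then cos ∠KZQ = ZK·ZQ / (|ZK||ZQ|), giving 18.91°.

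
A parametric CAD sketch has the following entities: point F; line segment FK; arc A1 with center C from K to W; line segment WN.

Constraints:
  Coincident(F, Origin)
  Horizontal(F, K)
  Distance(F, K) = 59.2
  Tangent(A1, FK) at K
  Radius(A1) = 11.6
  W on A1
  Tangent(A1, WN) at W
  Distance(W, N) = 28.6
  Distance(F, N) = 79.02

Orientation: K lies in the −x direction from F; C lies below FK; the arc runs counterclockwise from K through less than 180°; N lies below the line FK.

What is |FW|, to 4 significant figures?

71.90

Checks: |CW| = 11.60 ✓; ∠(CW, WN) = 90.00° ✓; |WN| = 28.60 ✓; |FN| = 79.02 ✓.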